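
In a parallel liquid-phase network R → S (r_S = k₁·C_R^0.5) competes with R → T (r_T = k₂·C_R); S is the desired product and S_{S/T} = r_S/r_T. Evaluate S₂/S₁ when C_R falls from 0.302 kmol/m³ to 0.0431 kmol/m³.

S_{S/T} = (k₁/k₂)·C_R^-0.5, so S₂/S₁ = (C_{R,2}/C_{R,1})^-0.5.
= (0.0431/0.302)^(-0.5) = (0.1427)^(-0.5) = 2.65.
Selectivity toward S rises as C_R falls — low-concentration operation is favoured.

2.65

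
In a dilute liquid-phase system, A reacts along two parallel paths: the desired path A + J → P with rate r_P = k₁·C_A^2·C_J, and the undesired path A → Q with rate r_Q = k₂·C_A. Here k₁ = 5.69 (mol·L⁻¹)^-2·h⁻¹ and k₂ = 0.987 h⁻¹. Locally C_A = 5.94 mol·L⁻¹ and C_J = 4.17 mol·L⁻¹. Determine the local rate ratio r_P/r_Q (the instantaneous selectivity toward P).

143

S_{P/Q} = r_P/r_Q = (k₁·C_A^2·C_J)/(k₂·C_A) = (k₁/k₂)·C_A·C_J.
= (5.69×5.940^2×4.170) / (0.987×5.940) = 837.2/5.863 = 143.
Since the desired path is higher order in A, keeping C_A high (PFR or concentrated feed) favours P.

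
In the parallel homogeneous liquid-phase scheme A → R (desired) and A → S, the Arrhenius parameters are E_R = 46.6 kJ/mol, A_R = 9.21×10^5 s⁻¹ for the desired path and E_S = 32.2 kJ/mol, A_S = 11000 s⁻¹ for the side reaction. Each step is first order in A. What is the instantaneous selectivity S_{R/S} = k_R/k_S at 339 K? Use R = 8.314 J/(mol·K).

k_R/k_S = (A_R/A_S)·exp[−(E_R−E_S)/(RT)] = (A_R/A_S)·exp[(E_S−E_R)/(RT)].
(E_S−E_R)/(RT) = (32.2−46.6)×10³/(8.314×339) = -14400/2818 = -5.109.
k_R/k_S = (9.21×10^5/11000)·exp(-5.109) = 83.73 × 0.006041 = 0.506.
Since E_R > E_S, raising the temperature improves selectivity toward R.

0.506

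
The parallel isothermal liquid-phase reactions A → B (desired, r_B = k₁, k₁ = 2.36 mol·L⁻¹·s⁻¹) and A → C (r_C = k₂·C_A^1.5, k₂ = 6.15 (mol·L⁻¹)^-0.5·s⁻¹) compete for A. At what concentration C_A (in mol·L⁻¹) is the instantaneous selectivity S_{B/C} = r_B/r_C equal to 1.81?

S_{B/C} = (k₁/k₂)·C_A^-1.5 ⇒ C_A = (S·k₂/k₁)^(1/(-1.5)).
= (1.81×6.15/2.36)^(-0.6667) = (4.717)^(-0.6667) = 0.356 mol·L⁻¹.

0.356 mol·L⁻¹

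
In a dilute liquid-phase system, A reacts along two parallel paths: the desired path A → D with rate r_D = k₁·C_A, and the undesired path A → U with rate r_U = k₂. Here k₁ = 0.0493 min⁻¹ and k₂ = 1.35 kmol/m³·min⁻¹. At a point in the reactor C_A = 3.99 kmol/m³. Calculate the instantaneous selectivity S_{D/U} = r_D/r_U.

0.146

S_{D/U} = r_D/r_U = (k₁·C_A)/(k₂) = (k₁/k₂)·C_A.
= (0.0493×3.990) / (1.35) = 0.1967/1.350 = 0.146.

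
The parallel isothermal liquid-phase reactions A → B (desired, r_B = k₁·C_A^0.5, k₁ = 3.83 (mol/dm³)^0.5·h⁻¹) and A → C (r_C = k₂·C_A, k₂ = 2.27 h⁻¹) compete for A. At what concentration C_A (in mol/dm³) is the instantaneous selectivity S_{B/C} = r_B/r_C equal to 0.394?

18.3 mol/dm³

S_{B/C} = (k₁/k₂)·C_A^-0.5 ⇒ C_A = (S·k₂/k₁)^(-2).
= (0.394×2.27/3.83)^(-2) = (0.2335)^(-2) = 18.3 mol/dm³.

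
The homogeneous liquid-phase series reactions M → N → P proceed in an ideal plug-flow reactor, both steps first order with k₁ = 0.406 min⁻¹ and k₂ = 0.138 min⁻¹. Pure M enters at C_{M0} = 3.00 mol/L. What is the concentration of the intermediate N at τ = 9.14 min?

1.18 mol/L

The intermediate concentration in a first-order A→B→C sequence is C_N = k₁C_{M0}(e^(−k₁τ) − e^(−k₂τ))/(k₂−k₁).
e^(−k₁τ) = e^(−0.406×9.14) = e^(−3.711) = 0.02446; e^(−k₂τ) = e^(−1.261) = 0.2833.
C_N = 0.406×3.00/(0.138−0.406) × (0.02446−0.2833) = (-4.545)×(-0.2588) = 1.176 mol/L.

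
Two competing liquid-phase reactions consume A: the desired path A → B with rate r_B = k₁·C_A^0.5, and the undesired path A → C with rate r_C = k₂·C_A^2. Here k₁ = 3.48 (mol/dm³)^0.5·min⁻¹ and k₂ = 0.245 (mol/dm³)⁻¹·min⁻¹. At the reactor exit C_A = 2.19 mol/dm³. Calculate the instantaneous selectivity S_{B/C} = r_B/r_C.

S_{B/C} = r_B/r_C = (k₁·C_A^0.5)/(k₂·C_A^2) = (k₁/k₂)·C_A^-1.5.
= (3.48×2.190^0.5) / (0.245×2.190^2) = 5.150/1.175 = 4.38.
The undesired path is higher order in A, so low C_A (CSTR or dilute feed) favours B.

4.38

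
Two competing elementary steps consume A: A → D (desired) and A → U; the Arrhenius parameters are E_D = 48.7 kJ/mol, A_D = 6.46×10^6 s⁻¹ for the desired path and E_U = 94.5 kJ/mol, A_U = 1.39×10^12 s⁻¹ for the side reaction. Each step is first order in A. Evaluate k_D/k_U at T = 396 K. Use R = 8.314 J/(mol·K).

5.11

k_D/k_U = (A_D/A_U)·exp[−(E_D−E_U)/(RT)] = (A_D/A_U)·exp[(E_U−E_D)/(RT)].
(E_U−E_D)/(RT) = (94.5−48.7)×10³/(8.314×396) = 45800/3292 = 13.91.
k_D/k_U = (6.46×10^6/1.39×10^12)·exp(13.91) = 4.647×10^-6 × 1.100×10^6 = 5.11.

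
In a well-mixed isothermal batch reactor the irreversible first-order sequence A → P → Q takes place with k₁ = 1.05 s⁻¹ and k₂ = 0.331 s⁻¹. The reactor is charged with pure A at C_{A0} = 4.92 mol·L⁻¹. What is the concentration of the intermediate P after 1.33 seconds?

2.85 mol·L⁻¹

Solving the coupled first-order balances gives C_P(t) = [k₁/(k₂−k₁)]·C_{A0}·(e^(−k₁t) − e^(−k₂t)).
e^(−k₁t) = e^(−1.05×1.33) = e^(−1.397) = 0.2475; e^(−k₂t) = e^(−0.4402) = 0.6439.
C_P = 1.05×4.92/(0.331−1.05) × (0.2475−0.6439) = (-7.185)×(-0.3964) = 2.848 mol·L⁻¹.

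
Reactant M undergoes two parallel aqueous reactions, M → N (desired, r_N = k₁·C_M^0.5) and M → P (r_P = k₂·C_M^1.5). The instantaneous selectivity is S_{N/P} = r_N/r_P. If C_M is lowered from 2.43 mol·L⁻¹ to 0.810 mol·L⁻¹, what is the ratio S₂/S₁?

3.00

S_{N/P} = (k₁/k₂)·C_M⁻¹, so S₂/S₁ = (C_{M,2}/C_{M,1})⁻¹.
= 2.43/0.810 = 3.00.
Selectivity toward N rises as C_M falls — low-concentration operation is favoured.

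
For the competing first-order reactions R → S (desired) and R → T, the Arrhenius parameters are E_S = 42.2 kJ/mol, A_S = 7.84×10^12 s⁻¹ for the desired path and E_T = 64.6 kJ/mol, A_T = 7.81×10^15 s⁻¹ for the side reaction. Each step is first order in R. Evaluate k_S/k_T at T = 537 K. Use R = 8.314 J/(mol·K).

0.152

Since both paths have the same order in R, the concentration cancels and S_{S/T} = k_S/k_T = (A_S/A_T)·exp[(E_T−E_S)/(RT)].
(E_T−E_S)/(RT) = (64.6−42.2)×10³/(8.314×537) = 22400/4465 = 5.017.
k_S/k_T = (7.84×10^12/7.81×10^15)·exp(5.017) = 0.001004 × 151.0 = 0.152.
Since E_S < E_T, lowering the temperature improves selectivity toward S.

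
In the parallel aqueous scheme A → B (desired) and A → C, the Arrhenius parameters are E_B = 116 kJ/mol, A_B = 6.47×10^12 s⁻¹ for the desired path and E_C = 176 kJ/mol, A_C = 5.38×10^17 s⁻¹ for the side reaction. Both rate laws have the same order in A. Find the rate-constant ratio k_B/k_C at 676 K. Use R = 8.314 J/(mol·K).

With equal orders, S_{B/C} = k_B/k_C = (A_B/A_C)·exp[(E_C−E_B)/(RT)].
(E_C−E_B)/(RT) = (176−116)×10³/(8.314×676) = 60000/5620 = 10.68.
k_B/k_C = (6.47×10^12/5.38×10^17)·exp(10.68) = 1.203×10^-5 × 43289 = 0.521.

0.521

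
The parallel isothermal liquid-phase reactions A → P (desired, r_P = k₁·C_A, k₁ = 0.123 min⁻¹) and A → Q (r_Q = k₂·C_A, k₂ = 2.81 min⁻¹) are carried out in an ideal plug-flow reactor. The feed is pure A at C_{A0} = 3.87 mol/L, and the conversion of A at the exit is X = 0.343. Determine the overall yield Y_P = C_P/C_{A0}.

C_A = C_{A0}(1−X) = 2.543 mol/L.
Both paths are first order in A, so the instantaneous fraction to P is constant: dC_P/d(−C_A) = k₁/(k₁+k₂) = 0.04194.
C_P = 0.04194·(C_{A0}−C_A) = 0.04194×1.327 = 0.0557 mol/L.
Y_P = C_P/C_{A0} = 0.05567/3.87 = 0.0144.

0.0144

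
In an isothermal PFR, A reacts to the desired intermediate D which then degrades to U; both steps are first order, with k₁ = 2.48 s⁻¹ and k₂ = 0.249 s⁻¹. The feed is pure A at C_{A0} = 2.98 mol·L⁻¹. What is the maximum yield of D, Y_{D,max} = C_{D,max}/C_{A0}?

Evaluating C_D at τ_opt = ln(k₂/k₁)/(k₂−k₁) gives C_{D,max}/C_{A0} = (k₁/k₂)^[k₂/(k₂−k₁)].
= (2.48/0.249)^(0.249/(0.249−2.48)) = (9.960)^(-0.1116) = 0.7737.

0.774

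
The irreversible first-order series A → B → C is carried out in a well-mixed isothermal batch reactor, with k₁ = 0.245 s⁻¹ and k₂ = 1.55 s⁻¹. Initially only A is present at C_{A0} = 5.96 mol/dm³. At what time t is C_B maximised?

1.41 s

The intermediate peaks when r₁ = r₂, i.e. k₁e^(−k₁t) = k₂e^(−k₂t), giving t_opt = ln(k₂/k₁)/(k₂−k₁).
= ln(1.55/0.245)/(1.55−0.245) = ln(6.327)/1.305 = 1.845/1.305 = 1.41 s.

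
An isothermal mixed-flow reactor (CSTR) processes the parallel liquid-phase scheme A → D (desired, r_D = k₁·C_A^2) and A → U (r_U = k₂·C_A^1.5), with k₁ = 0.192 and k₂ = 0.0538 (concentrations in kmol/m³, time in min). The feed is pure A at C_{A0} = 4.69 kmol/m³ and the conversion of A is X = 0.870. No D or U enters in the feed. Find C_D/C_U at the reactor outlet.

2.79

Exit C_A = C_{A0}(1−X) = 4.69×0.130 = 0.6097 kmol/m³.
Rates in a CSTR are evaluated at the outlet concentration: r_D = 0.192×0.6097^2 = 0.07137, r_U = 0.0538×0.6097^1.5 = 0.02561.
Overall selectivity = C_D/C_U = r_Dτ/(r_Uτ) = r_D/r_U = 2.79.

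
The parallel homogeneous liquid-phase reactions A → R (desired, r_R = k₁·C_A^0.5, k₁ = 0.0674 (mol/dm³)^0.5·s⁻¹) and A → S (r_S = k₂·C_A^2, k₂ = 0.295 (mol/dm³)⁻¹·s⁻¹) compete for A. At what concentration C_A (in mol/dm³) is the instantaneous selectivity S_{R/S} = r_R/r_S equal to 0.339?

S_{R/S} = (k₁/k₂)·C_A^-1.5 ⇒ C_A = (S·k₂/k₁)^(1/(-1.5)).
= (0.339×0.295/0.0674)^(-0.6667) = (1.484)^(-0.6667) = 0.769 mol/dm³.

0.769 mol/dm³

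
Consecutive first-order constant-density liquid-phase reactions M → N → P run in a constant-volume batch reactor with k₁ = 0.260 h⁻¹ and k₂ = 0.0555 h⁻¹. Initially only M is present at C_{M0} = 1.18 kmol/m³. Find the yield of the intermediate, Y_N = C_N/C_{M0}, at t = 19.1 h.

The intermediate concentration in a first-order A→B→C sequence is C_N = k₁C_{M0}(e^(−k₁t) − e^(−k₂t))/(k₂−k₁).
e^(−k₁t) = e^(−0.260×19.1) = e^(−4.966) = 0.006971; e^(−k₂t) = e^(−1.060) = 0.3464.
C_N = 0.260×1.18/(0.0555−0.260) × (0.006971−0.3464) = (-1.500)×(-0.3395) = 0.5093 kmol/m³.
Y_N = C_N/C_{M0} = 0.5093/1.18 = 0.432.

0.432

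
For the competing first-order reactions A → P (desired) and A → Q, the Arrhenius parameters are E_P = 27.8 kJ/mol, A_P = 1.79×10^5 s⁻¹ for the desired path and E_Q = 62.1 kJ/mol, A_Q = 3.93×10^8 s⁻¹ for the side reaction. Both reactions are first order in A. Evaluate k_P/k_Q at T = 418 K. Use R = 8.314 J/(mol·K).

With equal orders, S_{P/Q} = k_P/k_Q = (A_P/A_Q)·exp[(E_Q−E_P)/(RT)].
(E_Q−E_P)/(RT) = (62.1−27.8)×10³/(8.314×418) = 34300/3475 = 9.870.
k_P/k_Q = (1.79×10^5/3.93×10^8)·exp(9.870) = 4.555×10^-4 × 19337 = 8.81.
Since E_P < E_Q, lowering the temperature improves selectivity toward P.

8.81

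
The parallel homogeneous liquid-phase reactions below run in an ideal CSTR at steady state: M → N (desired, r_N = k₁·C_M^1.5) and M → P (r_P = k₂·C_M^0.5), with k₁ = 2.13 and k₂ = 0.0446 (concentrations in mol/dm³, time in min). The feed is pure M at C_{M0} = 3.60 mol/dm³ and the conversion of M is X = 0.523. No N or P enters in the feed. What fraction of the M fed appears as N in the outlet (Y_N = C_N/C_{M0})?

Exit C_M = C_{M0}(1−X) = 3.60×0.477 = 1.717 mol/dm³.
A CSTR operates uniformly at the exit composition, giving r_N = 4.793 and r_P = 0.05844 (each k·C_M^n at C_M = 1.717).
Fraction of consumed M going to N: r_N/(r_N+r_P) = 0.9880.
C_N = 0.9880·C_{M0}·X = 0.9880×3.60×0.523 = 1.86 mol/dm³; Y_N = C_N/C_{M0} = 0.517.

0.517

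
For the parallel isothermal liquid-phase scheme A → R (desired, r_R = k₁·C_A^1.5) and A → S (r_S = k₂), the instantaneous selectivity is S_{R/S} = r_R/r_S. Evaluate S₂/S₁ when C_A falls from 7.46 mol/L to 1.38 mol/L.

0.0796

S_{R/S} = (k₁/k₂)·C_A^1.5, so S₂/S₁ = (C_{A,2}/C_{A,1})^1.5.
= (1.38/7.46)^1.5 = (0.1850)^1.5 = 0.0796.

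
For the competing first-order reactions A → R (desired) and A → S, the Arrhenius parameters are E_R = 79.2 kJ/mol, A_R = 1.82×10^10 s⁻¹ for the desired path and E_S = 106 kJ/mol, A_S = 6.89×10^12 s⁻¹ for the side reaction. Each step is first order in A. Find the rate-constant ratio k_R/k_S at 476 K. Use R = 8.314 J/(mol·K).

With equal orders, S_{R/S} = k_R/k_S = (A_R/A_S)·exp[(E_S−E_R)/(RT)].
(E_S−E_R)/(RT) = (106−79.2)×10³/(8.314×476) = 26800/3957 = 6.772.
k_R/k_S = (1.82×10^10/6.89×10^12)·exp(6.772) = 0.002642 × 873.1 = 2.31.
Since E_R < E_S, lowering the temperature improves selectivity toward R.

2.31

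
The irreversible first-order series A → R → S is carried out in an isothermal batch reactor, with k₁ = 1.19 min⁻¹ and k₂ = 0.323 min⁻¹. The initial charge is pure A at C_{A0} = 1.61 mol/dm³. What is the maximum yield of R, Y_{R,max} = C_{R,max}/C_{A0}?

0.615

At the optimum, C_{R,max}/C_{A0} = (k₁/k₂)^[k₂/(k₂−k₁)].
= (1.19/0.323)^(0.323/(0.323−1.19)) = (3.684)^(-0.3725) = 0.6152.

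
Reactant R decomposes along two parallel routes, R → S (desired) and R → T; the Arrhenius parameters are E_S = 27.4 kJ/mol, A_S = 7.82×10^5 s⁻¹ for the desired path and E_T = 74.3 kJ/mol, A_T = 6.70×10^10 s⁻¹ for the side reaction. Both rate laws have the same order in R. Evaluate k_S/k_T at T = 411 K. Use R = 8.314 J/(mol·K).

10.7

With equal orders, S_{S/T} = k_S/k_T = (A_S/A_T)·exp[(E_T−E_S)/(RT)].
(E_T−E_S)/(RT) = (74.3−27.4)×10³/(8.314×411) = 46900/3417 = 13.73.
k_S/k_T = (7.82×10^5/6.70×10^10)·exp(13.73) = 1.167×10^-5 × 9.137×10^5 = 10.7.
Since E_S < E_T, lowering the temperature improves selectivity toward S.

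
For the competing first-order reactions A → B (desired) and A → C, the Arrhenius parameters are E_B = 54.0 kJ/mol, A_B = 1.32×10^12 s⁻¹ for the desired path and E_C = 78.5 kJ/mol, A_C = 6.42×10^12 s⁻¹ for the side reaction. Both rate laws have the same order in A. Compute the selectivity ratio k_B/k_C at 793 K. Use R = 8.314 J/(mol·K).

8.45

Since both paths have the same order in A, the concentration cancels and S_{B/C} = k_B/k_C = (A_B/A_C)·exp[(E_C−E_B)/(RT)].
(E_C−E_B)/(RT) = (78.5−54.0)×10³/(8.314×793) = 24500/6593 = 3.716.
k_B/k_C = (1.32×10^12/6.42×10^12)·exp(3.716) = 0.2056 × 41.10 = 8.45.
Since E_B < E_C, lowering the temperature improves selectivity toward B.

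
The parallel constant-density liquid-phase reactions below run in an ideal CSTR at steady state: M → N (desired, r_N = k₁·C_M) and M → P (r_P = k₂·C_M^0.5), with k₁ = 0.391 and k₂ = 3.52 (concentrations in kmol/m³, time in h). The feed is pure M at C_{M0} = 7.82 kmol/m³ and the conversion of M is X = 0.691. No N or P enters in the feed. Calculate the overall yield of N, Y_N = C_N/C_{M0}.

Exit C_M = C_{M0}(1−X) = 7.82×0.309 = 2.416 kmol/m³.
Rates in a CSTR are evaluated at the outlet concentration: r_N = 0.391×2.416 = 0.9448, r_P = 3.52×2.416^0.5 = 5.472.
Fraction of consumed M going to N: r_N/(r_N+r_P) = 0.1472.
C_N = 0.1472·C_{M0}·X = 0.1472×7.82×0.691 = 0.796 kmol/m³; Y_N = C_N/C_{M0} = 0.102.

0.102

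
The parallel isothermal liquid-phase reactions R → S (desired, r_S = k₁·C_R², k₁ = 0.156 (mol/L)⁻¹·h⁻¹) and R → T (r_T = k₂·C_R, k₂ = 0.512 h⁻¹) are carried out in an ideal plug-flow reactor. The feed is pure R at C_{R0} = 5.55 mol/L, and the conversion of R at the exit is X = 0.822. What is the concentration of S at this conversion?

2.18 mol/L

C_R = C_{R0}(1−X) = 0.9879 mol/L.
Along a PFR/batch, dC_T/dC_R = −r_T/(r_S+r_T) = −k₂/(k₂+k₁·C_R).
Integrating from C_{R0} to C_R: C_T = (0.512/0.156)·ln[(0.512+0.156·5.55)/(0.512+0.156·0.988)] = 3.282·ln(1.378/0.6661) = 2.385 mol/L.
Then C_S = (C_{R0}−C_R) − C_T = 4.562 − 2.385 = 2.177 mol/L.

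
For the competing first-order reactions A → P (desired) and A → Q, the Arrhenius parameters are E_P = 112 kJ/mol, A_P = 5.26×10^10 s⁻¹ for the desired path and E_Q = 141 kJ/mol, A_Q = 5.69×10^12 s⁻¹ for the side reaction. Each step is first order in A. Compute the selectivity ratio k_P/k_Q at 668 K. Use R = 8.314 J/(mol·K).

Since both paths have the same order in A, the concentration cancels and S_{P/Q} = k_P/k_Q = (A_P/A_Q)·exp[(E_Q−E_P)/(RT)].
(E_Q−E_P)/(RT) = (141−112)×10³/(8.314×668) = 29000/5554 = 5.222.
k_P/k_Q = (5.26×10^10/5.69×10^12)·exp(5.222) = 0.009244 × 185.2 = 1.71.

1.71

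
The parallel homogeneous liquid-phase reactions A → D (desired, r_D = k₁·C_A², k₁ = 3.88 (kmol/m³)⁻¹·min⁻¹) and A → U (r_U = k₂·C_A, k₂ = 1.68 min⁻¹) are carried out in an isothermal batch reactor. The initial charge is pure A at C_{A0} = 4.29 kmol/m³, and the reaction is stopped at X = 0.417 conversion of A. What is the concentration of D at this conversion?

C_A = C_{A0}(1−X) = 2.501 kmol/m³.
Along a PFR/batch, dC_U/dC_A = −r_U/(r_D+r_U) = −k₂/(k₂+k₁·C_A).
Integrating from C_{A0} to C_A: C_U = (1.68/3.88)·ln[(1.68+3.88·4.29)/(1.68+3.88·2.50)] = 0.4330·ln(18.33/11.38) = 0.2061 kmol/m³.
Then C_D = (C_{A0}−C_A) − C_U = 1.789 − 0.2061 = 1.583 kmol/m³.

1.58 kmol/m³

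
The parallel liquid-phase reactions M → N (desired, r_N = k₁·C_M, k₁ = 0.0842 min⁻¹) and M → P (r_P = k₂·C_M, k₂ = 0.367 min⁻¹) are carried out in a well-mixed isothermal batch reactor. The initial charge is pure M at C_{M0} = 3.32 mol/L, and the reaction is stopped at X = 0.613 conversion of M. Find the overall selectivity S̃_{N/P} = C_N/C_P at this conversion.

0.229

C_M = C_{M0}(1−X) = 1.285 mol/L.
Both paths are first order in M, so the instantaneous fraction to N is constant: dC_N/d(−C_M) = k₁/(k₁+k₂) = 0.1866.
C_N = 0.1866·(C_{M0}−C_M) = 0.1866×2.035 = 0.380 mol/L.
C_P = (C_{M0}−C_M)−C_N = 1.655 mol/L; S̃_{N/P} = 0.3798/1.655 = 0.229.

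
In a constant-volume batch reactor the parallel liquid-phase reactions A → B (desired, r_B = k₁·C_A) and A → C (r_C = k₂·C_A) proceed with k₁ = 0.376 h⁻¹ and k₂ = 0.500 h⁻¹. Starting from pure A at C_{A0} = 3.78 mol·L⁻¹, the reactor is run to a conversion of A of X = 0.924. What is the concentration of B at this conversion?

1.50 mol·L⁻¹

C_A = C_{A0}(1−X) = 0.2873 mol·L⁻¹.
Both paths are first order in A, so the instantaneous fraction to B is constant: dC_B/d(−C_A) = k₁/(k₁+k₂) = 0.4292.
C_B = 0.4292·(C_{A0}−C_A) = 0.4292×3.493 = 1.50 mol·L⁻¹.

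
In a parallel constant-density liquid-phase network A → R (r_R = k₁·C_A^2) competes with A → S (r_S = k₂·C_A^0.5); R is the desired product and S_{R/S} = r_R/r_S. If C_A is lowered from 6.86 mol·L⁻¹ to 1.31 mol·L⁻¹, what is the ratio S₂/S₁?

0.0834

S_{R/S} = (k₁/k₂)·C_A^1.5, so S₂/S₁ = (C_{A,2}/C_{A,1})^1.5.
= (1.31/6.86)^1.5 = (0.1910)^1.5 = 0.0834.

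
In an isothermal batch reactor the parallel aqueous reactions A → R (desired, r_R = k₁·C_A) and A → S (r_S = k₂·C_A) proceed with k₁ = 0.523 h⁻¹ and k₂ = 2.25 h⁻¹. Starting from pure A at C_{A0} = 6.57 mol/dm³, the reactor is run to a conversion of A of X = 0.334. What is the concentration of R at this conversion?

C_A = C_{A0}(1−X) = 4.376 mol/dm³.
Both paths are first order in A, so the instantaneous fraction to R is constant: dC_R/d(−C_A) = k₁/(k₁+k₂) = 0.1886.
C_R = 0.1886·(C_{A0}−C_A) = 0.1886×2.194 = 0.414 mol/dm³.

0.414 mol/dm³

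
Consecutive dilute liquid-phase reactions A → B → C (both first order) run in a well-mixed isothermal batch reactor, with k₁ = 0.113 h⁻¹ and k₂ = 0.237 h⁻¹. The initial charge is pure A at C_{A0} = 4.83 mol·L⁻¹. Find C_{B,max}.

1.17 mol·L⁻¹

At the optimum, C_{B,max}/C_{A0} = (k₁/k₂)^[k₂/(k₂−k₁)].
= (0.113/0.237)^(0.237/(0.237−0.113)) = (0.4768)^(1.911) = 0.2428.
C_{B,max} = 0.2428×4.83 = 1.17 mol·L⁻¹.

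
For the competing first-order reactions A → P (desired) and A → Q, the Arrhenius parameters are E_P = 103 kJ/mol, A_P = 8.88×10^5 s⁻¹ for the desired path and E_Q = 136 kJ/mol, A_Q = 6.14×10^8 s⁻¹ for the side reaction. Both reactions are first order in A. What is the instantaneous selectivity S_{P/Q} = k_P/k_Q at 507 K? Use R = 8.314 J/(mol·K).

With equal orders, S_{P/Q} = k_P/k_Q = (A_P/A_Q)·exp[(E_Q−E_P)/(RT)].
(E_Q−E_P)/(RT) = (136−103)×10³/(8.314×507) = 33000/4215 = 7.829.
k_P/k_Q = (8.88×10^5/6.14×10^8)·exp(7.829) = 0.001446 × 2512 = 3.63.

3.63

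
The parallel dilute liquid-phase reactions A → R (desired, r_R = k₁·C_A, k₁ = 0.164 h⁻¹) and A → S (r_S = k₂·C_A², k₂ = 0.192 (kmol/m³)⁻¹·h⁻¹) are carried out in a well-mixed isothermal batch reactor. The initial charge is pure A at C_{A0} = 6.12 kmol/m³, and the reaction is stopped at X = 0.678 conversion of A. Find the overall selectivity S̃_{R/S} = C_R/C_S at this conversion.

C_A = C_{A0}(1−X) = 1.971 kmol/m³.
Along a PFR/batch, dC_R/dC_A = −r_R/(r_R+r_S) = −k₁/(k₁+k₂·C_A).
Integrating from C_{A0} to C_A: C_R = (0.164/0.192)·ln[(0.164+0.192·6.12)/(0.164+0.192·1.97)] = 0.8542·ln(1.339/0.5424) = 0.7720 kmol/m³.
C_S = (C_{A0}−C_A)−C_R = 3.377 kmol/m³; S̃_{R/S} = 0.7720/3.377 = 0.229.

0.229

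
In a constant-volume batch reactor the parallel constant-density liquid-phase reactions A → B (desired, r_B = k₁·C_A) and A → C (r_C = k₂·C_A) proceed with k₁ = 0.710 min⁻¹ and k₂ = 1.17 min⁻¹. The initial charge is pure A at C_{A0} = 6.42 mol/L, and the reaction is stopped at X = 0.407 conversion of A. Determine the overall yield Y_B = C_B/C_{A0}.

C_A = C_{A0}(1−X) = 3.807 mol/L.
Both paths are first order in A, so the instantaneous fraction to B is constant: dC_B/d(−C_A) = k₁/(k₁+k₂) = 0.3777.
C_B = 0.3777·(C_{A0}−C_A) = 0.3777×2.613 = 0.987 mol/L.
Y_B = C_B/C_{A0} = 0.9868/6.42 = 0.154.

0.154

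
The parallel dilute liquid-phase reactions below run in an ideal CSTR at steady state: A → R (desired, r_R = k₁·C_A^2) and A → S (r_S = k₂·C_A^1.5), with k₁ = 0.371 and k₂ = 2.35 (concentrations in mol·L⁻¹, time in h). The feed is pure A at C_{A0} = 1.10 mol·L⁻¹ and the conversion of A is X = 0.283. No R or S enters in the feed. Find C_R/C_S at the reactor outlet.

Exit C_A = C_{A0}(1−X) = 1.10×0.717 = 0.7887 mol·L⁻¹.
In a CSTR the entire volume is at exit conditions, so r_R = 0.371×0.7887^2 = 0.2308 and r_S = 2.35×0.7887^1.5 = 1.646.
Overall selectivity = C_R/C_S = r_Rτ/(r_Sτ) = r_R/r_S = 0.140.

0.140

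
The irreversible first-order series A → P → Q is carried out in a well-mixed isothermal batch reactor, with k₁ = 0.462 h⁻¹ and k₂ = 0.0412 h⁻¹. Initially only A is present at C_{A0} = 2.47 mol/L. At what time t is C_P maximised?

Setting dC_P/dt = 0 gives t_opt = ln(k₂/k₁)/(k₂−k₁).
= ln(0.0412/0.462)/(0.0412−0.462) = ln(0.08918)/-0.4208 = -2.417/-0.4208 = 5.74 h.

5.74 h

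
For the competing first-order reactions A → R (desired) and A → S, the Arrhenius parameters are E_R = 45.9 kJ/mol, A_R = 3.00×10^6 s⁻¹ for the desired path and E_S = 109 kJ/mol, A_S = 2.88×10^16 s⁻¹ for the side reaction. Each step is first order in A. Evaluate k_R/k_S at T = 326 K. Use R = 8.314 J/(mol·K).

k_R/k_S = (A_R/A_S)·exp[−(E_R−E_S)/(RT)] = (A_R/A_S)·exp[(E_S−E_R)/(RT)].
(E_S−E_R)/(RT) = (109−45.9)×10³/(8.314×326) = 63100/2710 = 23.28.
k_R/k_S = (3.00×10^6/2.88×10^16)·exp(23.28) = 1.042×10^-10 × 1.291×10^10 = 1.34.
Since E_R < E_S, lowering the temperature improves selectivity toward R.

1.34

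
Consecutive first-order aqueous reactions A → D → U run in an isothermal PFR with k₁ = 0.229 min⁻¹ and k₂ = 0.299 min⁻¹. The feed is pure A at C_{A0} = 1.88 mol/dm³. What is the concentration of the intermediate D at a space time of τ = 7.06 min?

Solving the coupled first-order balances gives C_D(τ) = [k₁/(k₂−k₁)]·C_{A0}·(e^(−k₁τ) − e^(−k₂τ)).
e^(−k₁τ) = e^(−0.229×7.06) = e^(−1.617) = 0.1985; e^(−k₂τ) = e^(−2.111) = 0.1211.
C_D = 0.229×1.88/(0.299−0.229) × (0.1985−0.1211) = 6.150×0.07742 = 0.4762 mol/dm³.

0.476 mol/dm³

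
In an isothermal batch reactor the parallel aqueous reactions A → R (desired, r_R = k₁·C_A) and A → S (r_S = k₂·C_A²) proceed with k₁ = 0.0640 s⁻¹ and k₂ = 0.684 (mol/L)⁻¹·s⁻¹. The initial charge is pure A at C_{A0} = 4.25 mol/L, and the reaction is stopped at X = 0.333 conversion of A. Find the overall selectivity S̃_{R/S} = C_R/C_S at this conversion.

0.0268

C_A = C_{A0}(1−X) = 2.835 mol/L.
Along a PFR/batch, dC_R/dC_A = −r_R/(r_R+r_S) = −k₁/(k₁+k₂·C_A).
Integrating from C_{A0} to C_A: C_R = (0.0640/0.684)·ln[(0.0640+0.684·4.25)/(0.0640+0.684·2.83)] = 0.09357·ln(2.971/2.003) = 0.03689 mol/L.
C_S = (C_{A0}−C_A)−C_R = 1.378 mol/L; S̃_{R/S} = 0.03689/1.378 = 0.0268.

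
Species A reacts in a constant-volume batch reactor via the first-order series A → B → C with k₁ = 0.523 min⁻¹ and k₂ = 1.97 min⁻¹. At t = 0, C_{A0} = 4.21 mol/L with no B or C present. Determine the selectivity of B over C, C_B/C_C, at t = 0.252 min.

The intermediate concentration in a first-order A→B→C sequence is C_B = k₁C_{A0}(e^(−k₁t) − e^(−k₂t))/(k₂−k₁).
e^(−k₁t) = e^(−0.523×0.252) = e^(−0.1318) = 0.8765; e^(−k₂t) = e^(−0.4964) = 0.6087.
C_B = 0.523×4.21/(1.97−0.523) × (0.8765−0.6087) = 1.522×0.2678 = 0.4075 mol/L.
C_A = C_{A0}e^(−k₁t) = 3.690 mol/L, so C_C = C_{A0}−C_A−C_B = 0.1123 mol/L; C_B/C_C = 3.63.

3.63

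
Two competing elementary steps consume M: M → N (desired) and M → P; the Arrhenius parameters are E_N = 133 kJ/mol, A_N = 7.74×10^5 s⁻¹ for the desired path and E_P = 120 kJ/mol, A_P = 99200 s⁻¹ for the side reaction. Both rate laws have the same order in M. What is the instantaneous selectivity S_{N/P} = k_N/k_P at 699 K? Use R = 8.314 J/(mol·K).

0.833

k_N/k_P = (A_N/A_P)·exp[−(E_N−E_P)/(RT)] = (A_N/A_P)·exp[(E_P−E_N)/(RT)].
(E_P−E_N)/(RT) = (120−133)×10³/(8.314×699) = -13000/5811 = -2.237.
k_N/k_P = (7.74×10^5/99200)·exp(-2.237) = 7.802 × 0.1068 = 0.833.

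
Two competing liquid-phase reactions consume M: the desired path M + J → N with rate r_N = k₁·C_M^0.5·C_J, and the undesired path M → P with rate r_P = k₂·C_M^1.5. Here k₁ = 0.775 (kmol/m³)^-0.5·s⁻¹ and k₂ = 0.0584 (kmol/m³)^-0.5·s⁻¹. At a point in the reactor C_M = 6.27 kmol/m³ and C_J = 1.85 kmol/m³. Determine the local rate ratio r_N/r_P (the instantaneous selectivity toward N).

S_{N/P} = r_N/r_P = (k₁·C_M^0.5·C_J)/(k₂·C_M^1.5) = (k₁/k₂)·C_M⁻¹·C_J.
= (0.775×6.270^0.5×1.850) / (0.0584×6.270^1.5) = 3.590/0.9169 = 3.92.
The undesired path is higher order in M, so low C_M (CSTR or dilute feed) favours N.

3.92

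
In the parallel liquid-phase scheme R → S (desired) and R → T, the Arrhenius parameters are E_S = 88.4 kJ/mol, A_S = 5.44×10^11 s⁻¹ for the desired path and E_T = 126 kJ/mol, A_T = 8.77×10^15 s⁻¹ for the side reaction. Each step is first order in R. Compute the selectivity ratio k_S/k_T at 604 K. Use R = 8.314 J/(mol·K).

0.111

Since both paths have the same order in R, the concentration cancels and S_{S/T} = k_S/k_T = (A_S/A_T)·exp[(E_T−E_S)/(RT)].
(E_T−E_S)/(RT) = (126−88.4)×10³/(8.314×604) = 37600/5022 = 7.488.
k_S/k_T = (5.44×10^11/8.77×10^15)·exp(7.488) = 6.203×10^-5 × 1786 = 0.111.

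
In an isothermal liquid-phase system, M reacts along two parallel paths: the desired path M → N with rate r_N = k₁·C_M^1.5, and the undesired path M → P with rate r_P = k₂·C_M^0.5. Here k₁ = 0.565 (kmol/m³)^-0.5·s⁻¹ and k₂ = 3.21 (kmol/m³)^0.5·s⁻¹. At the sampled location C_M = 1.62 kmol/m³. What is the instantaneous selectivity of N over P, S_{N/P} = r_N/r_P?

0.285

S_{N/P} = r_N/r_P = (k₁·C_M^1.5)/(k₂·C_M^0.5) = (k₁/k₂)·C_M.
= (0.565×1.620^1.5) / (3.21×1.620^0.5) = 1.165/4.086 = 0.285.
Since the desired path is higher order in M, keeping C_M high (PFR or concentrated feed) favours N.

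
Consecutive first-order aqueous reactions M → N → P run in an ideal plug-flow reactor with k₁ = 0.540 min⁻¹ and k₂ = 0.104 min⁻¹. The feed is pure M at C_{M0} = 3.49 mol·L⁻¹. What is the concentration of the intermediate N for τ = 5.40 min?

Solving the coupled first-order balances gives C_N(τ) = [k₁/(k₂−k₁)]·C_{M0}·(e^(−k₁τ) − e^(−k₂τ)).
e^(−k₁τ) = e^(−0.540×5.40) = e^(−2.916) = 0.05415; e^(−k₂τ) = e^(−0.5616) = 0.5703.
C_N = 0.540×3.49/(0.104−0.540) × (0.05415−0.5703) = (-4.322)×(-0.5161) = 2.231 mol·L⁻¹.

2.23 mol·L⁻¹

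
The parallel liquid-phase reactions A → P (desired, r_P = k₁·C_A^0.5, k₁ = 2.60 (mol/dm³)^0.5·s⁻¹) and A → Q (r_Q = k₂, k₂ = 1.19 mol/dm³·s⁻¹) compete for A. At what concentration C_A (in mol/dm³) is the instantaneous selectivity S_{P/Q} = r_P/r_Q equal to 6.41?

8.61 mol/dm³

S_{P/Q} = (k₁/k₂)·C_A^0.5 ⇒ C_A = (S·k₂/k₁)^(2).
= (6.41×1.19/2.60)^(2) = (2.934)^(2) = 8.61 mol/dm³.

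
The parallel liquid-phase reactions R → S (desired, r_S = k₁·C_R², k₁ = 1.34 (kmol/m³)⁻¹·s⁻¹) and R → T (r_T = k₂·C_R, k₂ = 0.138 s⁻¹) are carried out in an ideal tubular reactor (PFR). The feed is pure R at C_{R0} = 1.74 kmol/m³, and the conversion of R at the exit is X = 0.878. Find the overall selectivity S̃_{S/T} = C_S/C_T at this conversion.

C_R = C_{R0}(1−X) = 0.2123 kmol/m³.
Along a PFR/batch, dC_T/dC_R = −r_T/(r_S+r_T) = −k₂/(k₂+k₁·C_R).
Integrating from C_{R0} to C_R: C_T = (0.138/1.34)·ln[(0.138+1.34·1.74)/(0.138+1.34·0.212)] = 0.1030·ln(2.470/0.4225) = 0.1818 kmol/m³.
Then C_S = (C_{R0}−C_R) − C_T = 1.528 − 0.1818 = 1.346 kmol/m³.
S̃_{S/T} = C_S/C_T = 1.346/0.1818 = 7.40.

7.40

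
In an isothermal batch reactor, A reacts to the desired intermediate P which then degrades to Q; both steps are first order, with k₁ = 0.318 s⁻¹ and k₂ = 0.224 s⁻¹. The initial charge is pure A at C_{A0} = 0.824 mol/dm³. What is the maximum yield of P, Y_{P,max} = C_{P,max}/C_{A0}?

0.434

For a first-order series the maximum intermediate yield is C_{P,max}/C_{A0} = (k₁/k₂)^[k₂/(k₂−k₁)].
= (0.318/0.224)^(0.224/(0.224−0.318)) = (1.420)^(-2.383) = 0.4339.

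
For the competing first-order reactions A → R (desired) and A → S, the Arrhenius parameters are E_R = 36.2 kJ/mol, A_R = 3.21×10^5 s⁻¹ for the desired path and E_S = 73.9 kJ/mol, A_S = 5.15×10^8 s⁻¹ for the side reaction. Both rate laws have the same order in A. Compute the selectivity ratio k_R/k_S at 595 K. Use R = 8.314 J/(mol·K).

1.27

With equal orders, S_{R/S} = k_R/k_S = (A_R/A_S)·exp[(E_S−E_R)/(RT)].
(E_S−E_R)/(RT) = (73.9−36.2)×10³/(8.314×595) = 37700/4947 = 7.621.
k_R/k_S = (3.21×10^5/5.15×10^8)·exp(7.621) = 6.233×10^-4 × 2041 = 1.27.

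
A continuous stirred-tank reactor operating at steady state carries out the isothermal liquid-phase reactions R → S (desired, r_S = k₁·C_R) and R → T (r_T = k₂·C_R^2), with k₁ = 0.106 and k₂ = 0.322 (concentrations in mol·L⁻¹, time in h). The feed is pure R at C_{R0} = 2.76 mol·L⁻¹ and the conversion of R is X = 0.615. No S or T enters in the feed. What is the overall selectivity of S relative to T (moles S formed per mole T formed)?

Exit C_R = C_{R0}(1−X) = 2.76×0.385 = 1.063 mol·L⁻¹.
In a CSTR the entire volume is at exit conditions, so r_S = 0.106×1.063 = 0.1126 and r_T = 0.322×1.063^2 = 0.3636.
Overall selectivity = C_S/C_T = r_Sτ/(r_Tτ) = r_S/r_T = 0.310.

0.310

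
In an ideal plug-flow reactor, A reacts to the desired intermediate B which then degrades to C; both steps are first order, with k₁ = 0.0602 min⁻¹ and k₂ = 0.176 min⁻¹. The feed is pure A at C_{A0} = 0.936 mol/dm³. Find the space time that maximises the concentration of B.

Setting dC_B/dτ = 0 gives τ_opt = ln(k₂/k₁)/(k₂−k₁).
= ln(0.176/0.0602)/(0.176−0.0602) = ln(2.924)/0.1158 = 1.073/0.1158 = 9.26 min.

9.26 min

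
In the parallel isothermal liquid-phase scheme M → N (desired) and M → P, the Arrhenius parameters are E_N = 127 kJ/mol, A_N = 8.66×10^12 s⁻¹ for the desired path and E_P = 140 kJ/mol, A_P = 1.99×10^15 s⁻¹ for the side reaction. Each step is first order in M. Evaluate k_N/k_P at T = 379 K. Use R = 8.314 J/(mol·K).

With equal orders, S_{N/P} = k_N/k_P = (A_N/A_P)·exp[(E_P−E_N)/(RT)].
(E_P−E_N)/(RT) = (140−127)×10³/(8.314×379) = 13000/3151 = 4.126.
k_N/k_P = (8.66×10^12/1.99×10^15)·exp(4.126) = 0.004352 × 61.91 = 0.269.

0.269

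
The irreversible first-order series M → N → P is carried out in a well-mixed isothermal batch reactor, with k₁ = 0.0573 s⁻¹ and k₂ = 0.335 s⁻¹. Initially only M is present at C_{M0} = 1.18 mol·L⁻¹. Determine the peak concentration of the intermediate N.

0.140 mol·L⁻¹

At the optimum, C_{N,max}/C_{M0} = (k₁/k₂)^[k₂/(k₂−k₁)].
= (0.0573/0.335)^(0.335/(0.335−0.0573)) = (0.1710)^(1.206) = 0.1188.
C_{N,max} = 0.1188×1.18 = 0.140 mol·L⁻¹.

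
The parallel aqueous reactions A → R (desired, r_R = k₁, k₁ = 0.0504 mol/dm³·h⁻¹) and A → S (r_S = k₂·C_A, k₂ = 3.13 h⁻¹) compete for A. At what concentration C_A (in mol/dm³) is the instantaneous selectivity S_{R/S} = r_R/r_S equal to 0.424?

0.0380 mol/dm³

S_{R/S} = (k₁/k₂)·C_A⁻¹ ⇒ C_A = (S·k₂/k₁)^(-1).
= (0.424×3.13/0.0504)^(-1) = (26.33)^(-1) = 0.0380 mol/dm³.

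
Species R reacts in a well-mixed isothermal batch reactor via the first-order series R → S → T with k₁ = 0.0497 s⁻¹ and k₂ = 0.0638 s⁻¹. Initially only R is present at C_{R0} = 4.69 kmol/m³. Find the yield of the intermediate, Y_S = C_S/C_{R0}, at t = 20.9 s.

0.318

Solving the coupled first-order balances gives C_S(t) = [k₁/(k₂−k₁)]·C_{R0}·(e^(−k₁t) − e^(−k₂t)).
e^(−k₁t) = e^(−0.0497×20.9) = e^(−1.039) = 0.3539; e^(−k₂t) = e^(−1.333) = 0.2636.
C_S = 0.0497×4.69/(0.0638−0.0497) × (0.3539−0.2636) = 16.53×0.09033 = 1.493 kmol/m³.
Y_S = C_S/C_{R0} = 1.493/4.69 = 0.318.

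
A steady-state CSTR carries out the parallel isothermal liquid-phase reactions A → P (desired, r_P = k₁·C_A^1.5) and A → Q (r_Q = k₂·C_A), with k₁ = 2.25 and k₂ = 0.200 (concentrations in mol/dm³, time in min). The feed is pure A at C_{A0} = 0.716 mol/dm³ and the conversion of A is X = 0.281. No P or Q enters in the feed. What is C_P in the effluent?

Exit C_A = C_{A0}(1−X) = 0.716×0.719 = 0.5148 mol/dm³.
Rates in a CSTR are evaluated at the outlet concentration: r_P = 2.25×0.5148^1.5 = 0.8311, r_Q = 0.200×0.5148 = 0.1030.
Fraction of consumed A going to P: r_P/(r_P+r_Q) = 0.8898.
C_P = 0.8898·C_{A0}·X = 0.8898×0.716×0.281 = 0.179 mol/dm³.

0.179 mol/dm³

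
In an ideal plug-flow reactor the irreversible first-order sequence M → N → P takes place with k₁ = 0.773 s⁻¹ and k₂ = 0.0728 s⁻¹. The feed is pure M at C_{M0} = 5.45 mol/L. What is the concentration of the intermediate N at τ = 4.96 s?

For first-order series with pure M initially, C_N(τ) = k₁C_{M0}/(k₂−k₁)·(e^(−k₁τ) − e^(−k₂τ)).
e^(−k₁τ) = e^(−0.773×4.96) = e^(−3.834) = 0.02162; e^(−k₂τ) = e^(−0.3611) = 0.6969.
C_N = 0.773×5.45/(0.0728−0.773) × (0.02162−0.6969) = (-6.017)×(-0.6753) = 4.063 mol/L.

4.06 mol/L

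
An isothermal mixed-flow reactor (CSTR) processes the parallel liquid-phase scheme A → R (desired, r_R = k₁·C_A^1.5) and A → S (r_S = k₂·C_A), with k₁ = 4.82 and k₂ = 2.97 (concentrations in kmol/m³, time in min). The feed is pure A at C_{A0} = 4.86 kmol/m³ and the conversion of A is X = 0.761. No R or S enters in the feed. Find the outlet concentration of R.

Exit C_A = C_{A0}(1−X) = 4.86×0.239 = 1.162 kmol/m³.
A CSTR operates uniformly at the exit composition, giving r_R = 6.034 and r_S = 3.450 (each k·C_A^n at C_A = 1.162).
Fraction of consumed A going to R: r_R/(r_R+r_S) = 0.6362.
C_R = 0.6362·C_{A0}·X = 0.6362×4.86×0.761 = 2.35 kmol/m³.

2.35 kmol/m³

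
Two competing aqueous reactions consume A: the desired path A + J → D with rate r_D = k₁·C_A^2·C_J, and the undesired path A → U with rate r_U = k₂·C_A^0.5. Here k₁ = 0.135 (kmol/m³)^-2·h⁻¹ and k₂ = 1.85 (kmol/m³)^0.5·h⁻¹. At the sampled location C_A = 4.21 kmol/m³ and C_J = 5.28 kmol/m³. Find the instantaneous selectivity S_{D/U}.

3.33

S_{D/U} = r_D/r_U = (k₁·C_A^2·C_J)/(k₂·C_A^0.5) = (k₁/k₂)·C_A^1.5·C_J.
= (0.135×4.210^2×5.280) / (1.85×4.210^0.5) = 12.63/3.796 = 3.33.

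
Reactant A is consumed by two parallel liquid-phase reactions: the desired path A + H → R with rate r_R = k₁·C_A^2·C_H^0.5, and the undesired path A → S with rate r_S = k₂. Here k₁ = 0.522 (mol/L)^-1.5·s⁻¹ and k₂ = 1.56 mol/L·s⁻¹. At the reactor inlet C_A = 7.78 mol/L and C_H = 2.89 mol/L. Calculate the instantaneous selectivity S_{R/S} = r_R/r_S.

34.4

S_{R/S} = r_R/r_S = (k₁·C_A^2·C_H^0.5)/(k₂) = (k₁/k₂)·C_A^2·C_H^0.5.
= (0.522×7.780^2×2.890^0.5) / (1.56) = 53.71/1.560 = 34.4.
Since the desired path is higher order in A, keeping C_A high (PFR or concentrated feed) favours R.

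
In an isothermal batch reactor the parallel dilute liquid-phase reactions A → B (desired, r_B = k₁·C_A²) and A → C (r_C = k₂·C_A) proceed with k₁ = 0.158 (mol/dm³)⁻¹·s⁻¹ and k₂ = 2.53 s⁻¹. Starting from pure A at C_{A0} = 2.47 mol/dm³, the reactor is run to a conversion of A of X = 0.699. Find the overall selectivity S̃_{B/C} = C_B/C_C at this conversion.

C_A = C_{A0}(1−X) = 0.7435 mol/dm³.
Along a PFR/batch, dC_C/dC_A = −r_C/(r_B+r_C) = −k₂/(k₂+k₁·C_A).
Integrating from C_{A0} to C_A: C_C = (2.53/0.158)·ln[(2.53+0.158·2.47)/(2.53+0.158·0.743)] = 16.01·ln(2.920/2.647) = 1.570 mol/dm³.
Then C_B = (C_{A0}−C_A) − C_C = 1.727 − 1.570 = 0.1562 mol/dm³.
S̃_{B/C} = C_B/C_C = 0.1562/1.570 = 0.0995.

0.0995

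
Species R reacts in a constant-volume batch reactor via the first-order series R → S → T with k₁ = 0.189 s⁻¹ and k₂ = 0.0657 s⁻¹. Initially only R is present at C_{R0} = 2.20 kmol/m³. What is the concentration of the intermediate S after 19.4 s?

The intermediate concentration in a first-order A→B→C sequence is C_S = k₁C_{R0}(e^(−k₁t) − e^(−k₂t))/(k₂−k₁).
e^(−k₁t) = e^(−0.189×19.4) = e^(−3.667) = 0.02556; e^(−k₂t) = e^(−1.275) = 0.2795.
C_S = 0.189×2.20/(0.0657−0.189) × (0.02556−0.2795) = (-3.372)×(-0.2540) = 0.8565 kmol/m³.

0.857 kmol/m³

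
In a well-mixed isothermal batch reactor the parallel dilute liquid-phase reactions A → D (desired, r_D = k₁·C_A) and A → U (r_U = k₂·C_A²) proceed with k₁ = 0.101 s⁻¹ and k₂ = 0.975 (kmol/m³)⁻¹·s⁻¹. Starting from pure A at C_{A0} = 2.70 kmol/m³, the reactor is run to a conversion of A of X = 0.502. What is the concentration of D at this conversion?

0.0684 kmol/m³

C_A = C_{A0}(1−X) = 1.345 kmol/m³.
Along a PFR/batch, dC_D/dC_A = −r_D/(r_D+r_U) = −k₁/(k₁+k₂·C_A).
Integrating from C_{A0} to C_A: C_D = (0.101/0.975)·ln[(0.101+0.975·2.70)/(0.101+0.975·1.34)] = 0.1036·ln(2.734/1.412) = 0.06843 kmol/m³.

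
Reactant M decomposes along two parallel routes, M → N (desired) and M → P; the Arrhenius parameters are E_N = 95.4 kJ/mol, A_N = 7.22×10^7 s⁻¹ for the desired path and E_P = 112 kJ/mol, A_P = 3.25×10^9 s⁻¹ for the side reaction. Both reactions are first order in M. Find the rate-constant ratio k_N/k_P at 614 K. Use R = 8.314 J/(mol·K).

0.574

k_N/k_P = (A_N/A_P)·exp[−(E_N−E_P)/(RT)] = (A_N/A_P)·exp[(E_P−E_N)/(RT)].
(E_P−E_N)/(RT) = (112−95.4)×10³/(8.314×614) = 16600/5105 = 3.252.
k_N/k_P = (7.22×10^7/3.25×10^9)·exp(3.252) = 0.02222 × 25.84 = 0.574.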